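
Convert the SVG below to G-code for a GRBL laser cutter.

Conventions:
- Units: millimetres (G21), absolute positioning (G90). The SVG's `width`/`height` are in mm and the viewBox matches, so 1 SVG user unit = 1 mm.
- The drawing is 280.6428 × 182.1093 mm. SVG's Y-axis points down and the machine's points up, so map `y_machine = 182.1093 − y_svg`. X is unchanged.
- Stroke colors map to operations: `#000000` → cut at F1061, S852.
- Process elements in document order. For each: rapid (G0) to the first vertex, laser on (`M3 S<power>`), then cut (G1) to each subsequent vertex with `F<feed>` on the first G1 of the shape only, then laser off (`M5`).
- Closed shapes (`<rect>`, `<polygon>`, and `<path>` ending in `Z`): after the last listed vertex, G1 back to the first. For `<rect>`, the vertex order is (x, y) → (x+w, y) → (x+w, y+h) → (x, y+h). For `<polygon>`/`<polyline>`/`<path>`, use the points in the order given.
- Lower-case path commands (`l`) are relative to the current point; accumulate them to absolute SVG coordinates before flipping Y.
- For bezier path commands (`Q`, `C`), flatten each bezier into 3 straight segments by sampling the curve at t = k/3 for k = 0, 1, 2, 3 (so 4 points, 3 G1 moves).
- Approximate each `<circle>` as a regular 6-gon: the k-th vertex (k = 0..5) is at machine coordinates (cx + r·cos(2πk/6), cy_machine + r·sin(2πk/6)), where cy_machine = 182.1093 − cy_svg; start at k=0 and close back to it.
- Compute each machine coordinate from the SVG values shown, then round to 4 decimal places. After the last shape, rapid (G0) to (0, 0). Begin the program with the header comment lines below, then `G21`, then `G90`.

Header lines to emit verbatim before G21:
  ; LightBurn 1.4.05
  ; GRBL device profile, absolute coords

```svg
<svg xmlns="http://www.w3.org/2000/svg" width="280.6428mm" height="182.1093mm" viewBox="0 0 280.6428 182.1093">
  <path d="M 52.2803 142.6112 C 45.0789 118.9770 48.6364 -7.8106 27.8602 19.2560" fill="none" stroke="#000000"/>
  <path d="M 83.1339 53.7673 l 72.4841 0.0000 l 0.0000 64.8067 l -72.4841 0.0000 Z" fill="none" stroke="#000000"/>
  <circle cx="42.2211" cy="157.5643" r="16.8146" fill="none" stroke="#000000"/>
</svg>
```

; LightBurn 1.4.05
; GRBL device profile, absolute coords
G21
G90
G0 X52.2803 Y39.4981
M3 S852
G1 X47.3655 Y87.9980 F1061
G1 X41.8249 Y148.1540
G1 X27.8602 Y162.8533
M5
G0 X83.1339 Y128.3420
M3 S852
G1 X155.6180 Y128.3420 F1061
G1 X155.6180 Y63.5353
G1 X83.1339 Y63.5353
G1 X83.1339 Y128.3420
M5
G0 X59.0357 Y24.5450
M3 S852
G1 X50.6284 Y39.1069 F1061
G1 X33.8138 Y39.1069
G1 X25.4065 Y24.5450
G1 X33.8138 Y9.9831
G1 X50.6284 Y9.9831
G1 X59.0357 Y24.5450
M5
G0 X0.0000 Y0.0000

Since the viewBox matches the mm dimensions, user units are millimetres directly. The only transform is the Y-flip y_m = 182.1093 − y_svg.

Shape 1 is a cubic bezier drawn with `<path>`. Its stroke #000000 means cut at S852, F1061. After flipping Y the toolpath is (52.2803,39.4981) → (47.3655,87.9980) → (41.8249,148.1540) → (27.8602,162.8533).

Shape 2 is a rectangle drawn with `<path>`. Its stroke #000000 means cut at S852, F1061. After flipping Y the toolpath is (83.1339,128.3420) → (155.6180,128.3420) → (155.6180,63.5353) → (83.1339,63.5353) → (83.1339,128.3420), returning to the start.

Shape 3 is a circle drawn with `<circle>`. Its stroke #000000 means cut at S852, F1061. After flipping Y the toolpath is (59.0357,24.5450) → (50.6284,39.1069) → (33.8138,39.1069) → (25.4065,24.5450) → (33.8138,9.9831) → (50.6284,9.9831) → (59.0357,24.5450), returning to the start.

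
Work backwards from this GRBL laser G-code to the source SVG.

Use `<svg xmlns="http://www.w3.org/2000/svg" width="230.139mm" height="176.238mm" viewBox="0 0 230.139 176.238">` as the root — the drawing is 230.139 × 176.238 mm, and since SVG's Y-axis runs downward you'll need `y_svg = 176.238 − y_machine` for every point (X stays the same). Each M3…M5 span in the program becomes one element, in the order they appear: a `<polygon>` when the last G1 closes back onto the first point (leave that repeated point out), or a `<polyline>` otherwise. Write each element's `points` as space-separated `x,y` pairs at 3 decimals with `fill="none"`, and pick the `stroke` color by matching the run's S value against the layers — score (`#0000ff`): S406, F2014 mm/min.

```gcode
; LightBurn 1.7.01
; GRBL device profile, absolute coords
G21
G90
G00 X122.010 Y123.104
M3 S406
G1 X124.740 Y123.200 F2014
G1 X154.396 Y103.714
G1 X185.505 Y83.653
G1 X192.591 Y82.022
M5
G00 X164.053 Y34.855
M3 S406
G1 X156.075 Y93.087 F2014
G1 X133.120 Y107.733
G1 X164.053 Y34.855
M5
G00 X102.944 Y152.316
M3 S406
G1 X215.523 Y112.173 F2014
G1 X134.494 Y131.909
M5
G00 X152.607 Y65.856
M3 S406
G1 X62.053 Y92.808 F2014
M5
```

<svg xmlns="http://www.w3.org/2000/svg" width="230.139mm" height="176.238mm" viewBox="0 0 230.139 176.238">
  <polyline points="122.010,53.134 124.740,53.038 154.396,72.524 185.505,92.585 192.591,94.216" fill="none" stroke="#0000ff"/>
  <polygon points="164.053,141.383 156.075,83.151 133.120,68.505" fill="none" stroke="#0000ff"/>
  <polyline points="102.944,23.922 215.523,64.065 134.494,44.329" fill="none" stroke="#0000ff"/>
  <polyline points="152.607,110.382 62.053,83.430" fill="none" stroke="#0000ff"/>
</svg>

y_svg = 176.238 − y_m. Every run uses S406, so all elements get stroke `#0000ff` (score).

[1] open run; points: 122.010,53.134 124.740,53.038 154.396,72.524 185.505,92.585 192.591,94.216

[2] closed run; points: 164.053,141.383 156.075,83.151 133.120,68.505

[3] open run; points: 102.944,23.922 215.523,64.065 134.494,44.329

[4] open run; points: 152.607,110.382 62.053,83.430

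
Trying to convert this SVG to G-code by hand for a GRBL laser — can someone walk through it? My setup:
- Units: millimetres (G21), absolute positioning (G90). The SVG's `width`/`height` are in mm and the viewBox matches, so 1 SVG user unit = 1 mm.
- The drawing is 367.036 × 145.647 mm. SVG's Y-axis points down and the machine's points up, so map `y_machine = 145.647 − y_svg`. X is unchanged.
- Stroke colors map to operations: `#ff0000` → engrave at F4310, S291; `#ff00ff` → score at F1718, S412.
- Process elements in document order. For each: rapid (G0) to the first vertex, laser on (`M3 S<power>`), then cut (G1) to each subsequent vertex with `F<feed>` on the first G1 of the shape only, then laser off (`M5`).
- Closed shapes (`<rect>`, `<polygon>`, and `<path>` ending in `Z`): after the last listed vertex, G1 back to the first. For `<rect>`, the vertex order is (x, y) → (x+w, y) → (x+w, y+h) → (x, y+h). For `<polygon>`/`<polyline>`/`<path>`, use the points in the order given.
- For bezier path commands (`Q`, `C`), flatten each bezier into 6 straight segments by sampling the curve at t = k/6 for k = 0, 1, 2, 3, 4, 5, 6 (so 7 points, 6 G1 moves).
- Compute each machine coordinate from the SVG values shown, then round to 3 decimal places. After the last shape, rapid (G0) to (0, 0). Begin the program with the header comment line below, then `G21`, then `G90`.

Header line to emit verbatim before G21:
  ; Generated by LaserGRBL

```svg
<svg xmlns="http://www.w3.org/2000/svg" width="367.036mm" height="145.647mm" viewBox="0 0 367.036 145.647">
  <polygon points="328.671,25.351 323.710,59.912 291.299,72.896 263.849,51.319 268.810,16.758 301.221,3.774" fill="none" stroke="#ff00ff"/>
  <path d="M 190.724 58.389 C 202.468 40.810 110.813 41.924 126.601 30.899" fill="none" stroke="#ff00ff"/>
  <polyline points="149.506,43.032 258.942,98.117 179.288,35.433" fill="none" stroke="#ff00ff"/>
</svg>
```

; Generated by LaserGRBL
G21
G90
G0 X328.671 Y120.296
M3 S412
G1 X323.710 Y85.735 F1718
G1 X291.299 Y72.751
G1 X263.849 Y94.328
G1 X268.810 Y128.889
G1 X301.221 Y141.873
G1 X328.671 Y120.296
M5
G0 X190.724 Y87.258
M3 S412
G1 X188.956 Y94.632 F1718
G1 X175.811 Y99.748
G1 X157.146 Y103.461
G1 X138.818 Y106.627
G1 X126.684 Y110.104
G1 X126.601 Y114.748
M5
G0 X149.506 Y102.615
M3 S412
G1 X258.942 Y47.530 F1718
G1 X179.288 Y110.214
M5
G0 X0.000 Y0.000

Since the viewBox matches the mm dimensions, user units are millimetres directly. The only transform is the Y-flip y_m = 145.647 − y_svg.

Shape 1 is a regular polygon drawn with `<polygon>`. Its stroke #ff00ff means score at S412, F1718. After flipping Y the toolpath is (328.671,120.296) → (323.710,85.735) → (291.299,72.751) → (263.849,94.328) → (268.810,128.889) → (301.221,141.873) → (328.671,120.296), returning to the start.

Shape 2 is a cubic bezier drawn with `<path>`. Its stroke #ff00ff means score at S412, F1718. After flipping Y the toolpath is (190.724,87.258) → (188.956,94.632) → (175.811,99.748) → (157.146,103.461) → (138.818,106.627) → (126.684,110.104) → (126.601,114.748).

Shape 3 is a open polyline drawn with `<polyline>`. Its stroke #ff00ff means score at S412, F1718. After flipping Y the toolpath is (149.506,102.615) → (258.942,47.530) → (179.288,110.214).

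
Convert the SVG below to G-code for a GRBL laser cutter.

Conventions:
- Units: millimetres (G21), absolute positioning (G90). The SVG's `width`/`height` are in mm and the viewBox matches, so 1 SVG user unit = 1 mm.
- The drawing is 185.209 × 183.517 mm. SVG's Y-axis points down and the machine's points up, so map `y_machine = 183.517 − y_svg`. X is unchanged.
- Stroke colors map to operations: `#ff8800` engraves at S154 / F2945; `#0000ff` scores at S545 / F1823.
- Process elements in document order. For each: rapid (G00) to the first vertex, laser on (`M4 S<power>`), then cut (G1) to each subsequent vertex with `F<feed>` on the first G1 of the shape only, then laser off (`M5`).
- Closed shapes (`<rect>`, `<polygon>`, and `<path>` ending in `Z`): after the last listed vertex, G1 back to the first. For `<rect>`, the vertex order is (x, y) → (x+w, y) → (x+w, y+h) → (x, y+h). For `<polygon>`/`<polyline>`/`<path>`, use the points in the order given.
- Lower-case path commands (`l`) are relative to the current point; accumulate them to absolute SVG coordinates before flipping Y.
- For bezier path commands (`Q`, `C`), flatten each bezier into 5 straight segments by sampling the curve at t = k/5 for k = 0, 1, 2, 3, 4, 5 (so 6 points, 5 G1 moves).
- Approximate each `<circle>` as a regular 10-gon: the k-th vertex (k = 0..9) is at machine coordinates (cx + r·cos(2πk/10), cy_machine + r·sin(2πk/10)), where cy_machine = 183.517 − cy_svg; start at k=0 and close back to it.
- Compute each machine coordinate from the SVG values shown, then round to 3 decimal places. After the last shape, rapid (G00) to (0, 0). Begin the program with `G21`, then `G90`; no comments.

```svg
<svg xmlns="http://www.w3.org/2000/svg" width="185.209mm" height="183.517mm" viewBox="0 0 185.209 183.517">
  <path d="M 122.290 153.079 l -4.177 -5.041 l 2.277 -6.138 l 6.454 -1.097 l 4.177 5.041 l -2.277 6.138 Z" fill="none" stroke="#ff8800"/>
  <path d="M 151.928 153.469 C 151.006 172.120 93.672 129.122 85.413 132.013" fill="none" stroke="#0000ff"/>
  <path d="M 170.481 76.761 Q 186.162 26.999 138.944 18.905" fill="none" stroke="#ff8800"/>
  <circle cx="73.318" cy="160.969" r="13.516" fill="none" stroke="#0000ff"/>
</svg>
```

G21
G90
G00 X122.290 Y30.438
M4 S154
G1 X118.113 Y35.479 F2945
G1 X120.390 Y41.617
G1 X126.844 Y42.714
G1 X131.021 Y37.673
G1 X128.744 Y31.535
G1 X122.290 Y30.438
M5
G00 X151.928 Y30.048
M4 S545
G1 X145.449 Y25.395 F1823
G1 X130.495 Y30.376
G1 X112.129 Y39.829
G1 X95.414 Y48.592
G1 X85.413 Y51.504
M5
G00 X170.481 Y106.756
M4 S154
G1 X174.237 Y124.994 F2945
G1 X172.962 Y139.899
G1 X166.655 Y151.470
G1 X155.315 Y159.708
G1 X138.944 Y164.612
M5
G00 X86.834 Y22.548
M4 S545
G1 X84.253 Y30.493 F1823
G1 X77.495 Y35.402
G1 X69.141 Y35.402
G1 X62.383 Y30.493
G1 X59.802 Y22.548
G1 X62.383 Y14.603
G1 X69.141 Y9.694
G1 X77.495 Y9.694
G1 X84.253 Y14.603
G1 X86.834 Y22.548
M5
G00 X0.000 Y0.000

Since the viewBox matches the mm dimensions, user units are millimetres directly. The only transform is the Y-flip y_m = 183.517 − y_svg.

Shape 1 is a regular polygon drawn with `<path>`. Its stroke #ff8800 means engrave at S154, F2945. After flipping Y the toolpath is (122.290,30.438) → (118.113,35.479) → (120.390,41.617) → (126.844,42.714) → (131.021,37.673) → (128.744,31.535) → (122.290,30.438), returning to the start.

Shape 2 is a cubic bezier drawn with `<path>`. Its stroke #0000ff means score at S545, F1823. After flipping Y the toolpath is (151.928,30.048) → (145.449,25.395) → (130.495,30.376) → (112.129,39.829) → (95.414,48.592) → (85.413,51.504).

Shape 3 is a quadratic bezier drawn with `<path>`. Its stroke #ff8800 means engrave at S154, F2945. After flipping Y the toolpath is (170.481,106.756) → (174.237,124.994) → (172.962,139.899) → (166.655,151.470) → (155.315,159.708) → (138.944,164.612).

Shape 4 is a circle drawn with `<circle>`. Its stroke #0000ff means score at S545, F1823. After flipping Y the toolpath is (86.834,22.548) → (84.253,30.493) → (77.495,35.402) → (69.141,35.402) → (62.383,30.493) → (59.802,22.548) → (62.383,14.603) → (69.141,9.694) → (77.495,9.694) → (84.253,14.603) → (86.834,22.548), returning to the start.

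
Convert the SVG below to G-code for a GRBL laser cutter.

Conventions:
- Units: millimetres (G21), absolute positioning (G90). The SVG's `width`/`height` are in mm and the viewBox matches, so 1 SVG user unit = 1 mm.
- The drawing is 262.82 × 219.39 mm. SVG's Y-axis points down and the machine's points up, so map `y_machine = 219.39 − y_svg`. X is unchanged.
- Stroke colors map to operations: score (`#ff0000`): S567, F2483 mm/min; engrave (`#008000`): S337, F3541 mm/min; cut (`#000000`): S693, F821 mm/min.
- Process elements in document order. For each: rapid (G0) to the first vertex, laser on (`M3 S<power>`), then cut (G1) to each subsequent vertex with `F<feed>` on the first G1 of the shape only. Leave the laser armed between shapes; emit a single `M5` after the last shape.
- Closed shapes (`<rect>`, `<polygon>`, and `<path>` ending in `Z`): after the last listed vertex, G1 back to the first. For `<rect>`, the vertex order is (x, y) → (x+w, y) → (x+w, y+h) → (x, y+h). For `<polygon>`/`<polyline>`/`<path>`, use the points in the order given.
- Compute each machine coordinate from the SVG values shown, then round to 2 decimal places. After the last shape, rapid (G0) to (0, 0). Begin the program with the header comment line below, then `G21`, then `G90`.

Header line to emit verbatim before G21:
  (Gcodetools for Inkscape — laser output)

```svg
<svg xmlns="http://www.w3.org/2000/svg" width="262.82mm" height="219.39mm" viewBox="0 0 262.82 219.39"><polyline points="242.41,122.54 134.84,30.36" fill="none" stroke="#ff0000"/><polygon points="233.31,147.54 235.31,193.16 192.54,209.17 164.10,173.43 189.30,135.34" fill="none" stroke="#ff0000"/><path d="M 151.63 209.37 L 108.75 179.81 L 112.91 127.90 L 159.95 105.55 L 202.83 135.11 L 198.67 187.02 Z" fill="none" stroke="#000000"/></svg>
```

Since the viewBox matches the mm dimensions, user units are millimetres directly. The only transform is the Y-flip y_m = 219.39 − y_svg.

Shape 1 is a line segment drawn with `<polyline>`. Its stroke #ff0000 means score at S567, F2483. After flipping Y the toolpath is (242.41,96.85) → (134.84,189.03).

Shape 2 is a regular polygon drawn with `<polygon>`. Its stroke #ff0000 means score at S567, F2483. After flipping Y the toolpath is (233.31,71.85) → (235.31,26.23) → (192.54,10.22) → (164.10,45.96) → (189.30,84.05) → (233.31,71.85), returning to the start.

Shape 3 is a regular polygon drawn with `<path>`. Its stroke #000000 means cut at S693, F821. After flipping Y the toolpath is (151.63,10.02) → (108.75,39.58) → (112.91,91.49) → (159.95,113.84) → (202.83,84.28) → (198.67,32.37) → (151.63,10.02), returning to the start.

(Gcodetools for Inkscape — laser output)
G21
G90
G0 X242.41 Y96.85
M3 S567
G1 X134.84 Y189.03 F2483
G0 X233.31 Y71.85
M3 S567
G1 X235.31 Y26.23 F2483
G1 X192.54 Y10.22
G1 X164.10 Y45.96
G1 X189.30 Y84.05
G1 X233.31 Y71.85
G0 X151.63 Y10.02
M3 S693
G1 X108.75 Y39.58 F821
G1 X112.91 Y91.49
G1 X159.95 Y113.84
G1 X202.83 Y84.28
G1 X198.67 Y32.37
G1 X151.63 Y10.02
M5
G0 X0.00 Y0.00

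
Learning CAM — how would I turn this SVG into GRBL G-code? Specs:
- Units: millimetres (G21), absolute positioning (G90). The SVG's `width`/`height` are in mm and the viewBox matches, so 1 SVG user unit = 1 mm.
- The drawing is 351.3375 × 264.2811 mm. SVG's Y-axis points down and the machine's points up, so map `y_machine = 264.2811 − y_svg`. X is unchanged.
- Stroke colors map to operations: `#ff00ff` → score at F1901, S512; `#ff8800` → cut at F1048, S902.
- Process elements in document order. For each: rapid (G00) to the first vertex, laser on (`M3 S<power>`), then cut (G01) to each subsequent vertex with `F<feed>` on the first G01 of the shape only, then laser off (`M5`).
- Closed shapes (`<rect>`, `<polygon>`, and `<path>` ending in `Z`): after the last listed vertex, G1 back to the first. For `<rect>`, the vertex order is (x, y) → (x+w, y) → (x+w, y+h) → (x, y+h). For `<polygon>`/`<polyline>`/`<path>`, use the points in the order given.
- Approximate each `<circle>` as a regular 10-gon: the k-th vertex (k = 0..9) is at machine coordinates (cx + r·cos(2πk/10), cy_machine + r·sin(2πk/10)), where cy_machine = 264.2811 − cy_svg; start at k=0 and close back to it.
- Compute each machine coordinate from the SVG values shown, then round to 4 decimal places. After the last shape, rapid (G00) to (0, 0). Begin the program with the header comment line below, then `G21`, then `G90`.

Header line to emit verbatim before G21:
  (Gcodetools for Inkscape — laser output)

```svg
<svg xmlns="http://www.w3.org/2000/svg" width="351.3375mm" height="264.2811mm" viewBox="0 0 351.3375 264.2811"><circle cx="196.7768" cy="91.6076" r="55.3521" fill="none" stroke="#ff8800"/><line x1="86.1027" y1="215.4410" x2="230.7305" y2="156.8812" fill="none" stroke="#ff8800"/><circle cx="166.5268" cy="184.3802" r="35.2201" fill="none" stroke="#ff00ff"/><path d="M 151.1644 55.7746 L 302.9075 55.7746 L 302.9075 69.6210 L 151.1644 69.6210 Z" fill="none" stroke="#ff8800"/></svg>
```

viewBox `0 0 351.3375 264.2811` with mm width/height → 1 unit = 1 mm. Flip: y_m = 264.2811 − y_svg.

**Shape 1** — `<circle>` circle, stroke `#ff8800` → cut (S902, F1048). Machine vertices: (252.1289,172.6735) → (241.5576,205.2086) → (213.8815,225.3165) → (179.6721,225.3165) → (151.9960,205.2086) → (141.4247,172.6735) → (151.9960,140.1384) → (179.6721,120.0305) → (213.8815,120.0305) → (241.5576,140.1384) → (252.1289,172.6735). Closed: final G1 returns to the first vertex.

**Shape 2** — `<line>` line segment, stroke `#ff8800` → cut (S902, F1048). Machine vertices: (86.1027,48.8401) → (230.7305,107.3999). Open path.

**Shape 3** — `<circle>` circle, stroke `#ff00ff` → score (S512, F1901). Machine vertices: (201.7469,79.9009) → (195.0205,100.6028) → (177.4104,113.3972) → (155.6432,113.3972) → (138.0331,100.6028) → (131.3067,79.9009) → (138.0331,59.1990) → (155.6432,46.4046) → (177.4104,46.4046) → (195.0205,59.1990) → (201.7469,79.9009). Closed: final G1 returns to the first vertex.

**Shape 4** — `<path>` rectangle, stroke `#ff8800` → cut (S902, F1048). Machine vertices: (151.1644,208.5065) → (302.9075,208.5065) → (302.9075,194.6601) → (151.1644,194.6601) → (151.1644,208.5065). Closed: final G1 returns to the first vertex.

(Gcodetools for Inkscape — laser output)
G21
G90
G00 X252.1289 Y172.6735
M3 S902
G01 X241.5576 Y205.2086 F1048
G01 X213.8815 Y225.3165
G01 X179.6721 Y225.3165
G01 X151.9960 Y205.2086
G01 X141.4247 Y172.6735
G01 X151.9960 Y140.1384
G01 X179.6721 Y120.0305
G01 X213.8815 Y120.0305
G01 X241.5576 Y140.1384
G01 X252.1289 Y172.6735
M5
G00 X86.1027 Y48.8401
M3 S902
G01 X230.7305 Y107.3999 F1048
M5
G00 X201.7469 Y79.9009
M3 S512
G01 X195.0205 Y100.6028 F1901
G01 X177.4104 Y113.3972
G01 X155.6432 Y113.3972
G01 X138.0331 Y100.6028
G01 X131.3067 Y79.9009
G01 X138.0331 Y59.1990
G01 X155.6432 Y46.4046
G01 X177.4104 Y46.4046
G01 X195.0205 Y59.1990
G01 X201.7469 Y79.9009
M5
G00 X151.1644 Y208.5065
M3 S902
G01 X302.9075 Y208.5065 F1048
G01 X302.9075 Y194.6601
G01 X151.1644 Y194.6601
G01 X151.1644 Y208.5065
M5
G00 X0.0000 Y0.0000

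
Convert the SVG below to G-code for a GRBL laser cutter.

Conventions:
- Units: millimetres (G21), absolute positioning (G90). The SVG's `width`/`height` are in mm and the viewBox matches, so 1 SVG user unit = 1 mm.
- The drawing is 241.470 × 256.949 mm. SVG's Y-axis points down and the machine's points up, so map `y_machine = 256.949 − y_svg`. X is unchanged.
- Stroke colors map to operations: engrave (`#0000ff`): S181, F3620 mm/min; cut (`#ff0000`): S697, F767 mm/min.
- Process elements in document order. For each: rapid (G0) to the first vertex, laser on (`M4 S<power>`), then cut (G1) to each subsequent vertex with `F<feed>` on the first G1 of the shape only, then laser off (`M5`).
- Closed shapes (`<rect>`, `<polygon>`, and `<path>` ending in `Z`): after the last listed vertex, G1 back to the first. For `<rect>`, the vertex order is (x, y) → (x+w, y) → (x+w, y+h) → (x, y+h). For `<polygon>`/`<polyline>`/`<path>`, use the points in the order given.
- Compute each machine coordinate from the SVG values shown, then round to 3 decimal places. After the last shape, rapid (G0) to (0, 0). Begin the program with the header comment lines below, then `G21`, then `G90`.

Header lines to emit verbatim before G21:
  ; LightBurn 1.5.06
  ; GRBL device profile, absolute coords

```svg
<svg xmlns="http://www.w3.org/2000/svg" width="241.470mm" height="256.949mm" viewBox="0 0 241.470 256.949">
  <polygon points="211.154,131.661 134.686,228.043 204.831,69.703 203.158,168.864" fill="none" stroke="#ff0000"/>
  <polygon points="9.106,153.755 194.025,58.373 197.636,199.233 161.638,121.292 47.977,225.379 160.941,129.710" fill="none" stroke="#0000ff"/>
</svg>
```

1 u = 1 mm; y_m = 256.949 − y.

[1] `<polygon>` closed polygon, #ff0000→cut S697 F767: (211.154,125.288) → (134.686,28.906) → (204.831,187.246) → (203.158,88.085) → (211.154,125.288) (closed)

[2] `<polygon>` closed polygon, #0000ff→engrave S181 F3620: (9.106,103.194) → (194.025,198.576) → (197.636,57.716) → (161.638,135.657) → (47.977,31.570) → (160.941,127.239) → (9.106,103.194) (closed)

; LightBurn 1.5.06
; GRBL device profile, absolute coords
G21
G90
G0 X211.154 Y125.288
M4 S697
G1 X134.686 Y28.906 F767
G1 X204.831 Y187.246
G1 X203.158 Y88.085
G1 X211.154 Y125.288
M5
G0 X9.106 Y103.194
M4 S181
G1 X194.025 Y198.576 F3620
G1 X197.636 Y57.716
G1 X161.638 Y135.657
G1 X47.977 Y31.570
G1 X160.941 Y127.239
G1 X9.106 Y103.194
M5
G0 X0.000 Y0.000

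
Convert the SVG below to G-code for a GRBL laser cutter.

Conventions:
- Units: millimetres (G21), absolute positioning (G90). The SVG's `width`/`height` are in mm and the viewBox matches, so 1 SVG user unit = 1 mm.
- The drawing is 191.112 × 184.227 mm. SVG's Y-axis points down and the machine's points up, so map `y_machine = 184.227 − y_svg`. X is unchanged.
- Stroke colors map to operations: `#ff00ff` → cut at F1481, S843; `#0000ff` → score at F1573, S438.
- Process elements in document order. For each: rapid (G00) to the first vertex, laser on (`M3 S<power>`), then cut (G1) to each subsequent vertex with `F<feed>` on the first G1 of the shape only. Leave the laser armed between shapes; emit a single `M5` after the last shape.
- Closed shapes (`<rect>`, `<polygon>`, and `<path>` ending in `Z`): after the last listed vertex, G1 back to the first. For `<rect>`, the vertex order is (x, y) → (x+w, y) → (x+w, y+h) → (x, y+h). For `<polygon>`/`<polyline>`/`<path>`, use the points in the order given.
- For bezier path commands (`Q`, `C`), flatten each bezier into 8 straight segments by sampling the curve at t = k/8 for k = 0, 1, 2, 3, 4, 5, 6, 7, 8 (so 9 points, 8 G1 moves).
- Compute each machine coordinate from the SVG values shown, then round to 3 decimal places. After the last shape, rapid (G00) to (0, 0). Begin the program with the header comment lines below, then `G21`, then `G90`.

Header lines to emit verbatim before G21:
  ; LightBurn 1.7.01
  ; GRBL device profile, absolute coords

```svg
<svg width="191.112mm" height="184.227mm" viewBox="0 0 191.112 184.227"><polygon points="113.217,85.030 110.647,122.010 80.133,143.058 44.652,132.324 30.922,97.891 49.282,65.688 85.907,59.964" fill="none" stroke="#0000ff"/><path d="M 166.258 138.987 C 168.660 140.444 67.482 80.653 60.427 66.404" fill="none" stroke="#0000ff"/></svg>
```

viewBox `0 0 191.112 184.227` with mm width/height → 1 unit = 1 mm. Flip: y_m = 184.227 − y_svg.

**Shape 1** — `<polygon>` regular polygon, stroke `#0000ff` → score (S438, F1573). Machine vertices: (113.217,99.197) → (110.647,62.217) → (80.133,41.169) → (44.652,51.903) → (30.922,86.336) → (49.282,118.539) → (85.907,124.263) → (113.217,99.197). Closed: final G1 returns to the first vertex.

**Shape 2** — `<path>` cubic bezier, stroke `#0000ff` → score (S438, F1573). Control points (SVG): P0=(166.258,138.987), P1=(168.660,140.444), P2=(67.482,80.653), P3=(60.427,66.404); sampled at t=k/8. Machine vertices: (166.258,45.240) → (162.690,47.356) → (151.727,53.963) → (135.688,63.808) → (116.889,75.642) → (97.646,88.211) → (80.277,100.266) → (67.099,110.553) → (60.427,117.823). Open path.

; LightBurn 1.7.01
; GRBL device profile, absolute coords
G21
G90
G00 X113.217 Y99.197
M3 S438
G1 X110.647 Y62.217 F1573
G1 X80.133 Y41.169
G1 X44.652 Y51.903
G1 X30.922 Y86.336
G1 X49.282 Y118.539
G1 X85.907 Y124.263
G1 X113.217 Y99.197
G00 X166.258 Y45.240
M3 S438
G1 X162.690 Y47.356 F1573
G1 X151.727 Y53.963
G1 X135.688 Y63.808
G1 X116.889 Y75.642
G1 X97.646 Y88.211
G1 X80.277 Y100.266
G1 X67.099 Y110.553
G1 X60.427 Y117.823
M5
G00 X0.000 Y0.000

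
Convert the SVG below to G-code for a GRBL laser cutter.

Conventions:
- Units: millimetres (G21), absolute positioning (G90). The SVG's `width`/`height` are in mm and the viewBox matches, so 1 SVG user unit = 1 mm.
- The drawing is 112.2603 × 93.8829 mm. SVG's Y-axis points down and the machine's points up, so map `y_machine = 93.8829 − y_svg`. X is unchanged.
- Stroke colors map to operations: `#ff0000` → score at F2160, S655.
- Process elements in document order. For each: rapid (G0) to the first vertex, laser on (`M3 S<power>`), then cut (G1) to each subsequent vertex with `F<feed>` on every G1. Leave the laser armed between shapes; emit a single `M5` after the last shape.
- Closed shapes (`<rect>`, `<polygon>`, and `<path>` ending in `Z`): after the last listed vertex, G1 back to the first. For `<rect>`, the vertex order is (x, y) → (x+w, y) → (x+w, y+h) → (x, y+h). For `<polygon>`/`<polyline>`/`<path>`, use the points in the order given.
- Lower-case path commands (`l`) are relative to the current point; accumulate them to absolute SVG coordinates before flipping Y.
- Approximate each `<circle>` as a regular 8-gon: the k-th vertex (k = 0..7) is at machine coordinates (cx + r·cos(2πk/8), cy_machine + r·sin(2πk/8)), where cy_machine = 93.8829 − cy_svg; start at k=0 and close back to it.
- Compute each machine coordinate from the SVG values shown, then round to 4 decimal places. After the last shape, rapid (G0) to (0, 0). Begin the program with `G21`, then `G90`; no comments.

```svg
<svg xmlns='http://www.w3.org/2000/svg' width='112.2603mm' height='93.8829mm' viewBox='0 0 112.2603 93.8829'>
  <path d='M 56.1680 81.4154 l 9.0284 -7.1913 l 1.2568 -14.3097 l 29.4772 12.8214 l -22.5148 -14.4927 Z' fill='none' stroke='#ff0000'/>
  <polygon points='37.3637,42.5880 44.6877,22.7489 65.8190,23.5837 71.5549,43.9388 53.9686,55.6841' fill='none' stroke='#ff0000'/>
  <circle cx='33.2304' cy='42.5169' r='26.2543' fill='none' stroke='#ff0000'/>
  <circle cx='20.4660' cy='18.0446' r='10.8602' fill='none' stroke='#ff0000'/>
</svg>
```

G21
G90
G0 X56.1680 Y12.4675
M3 S655
G1 X65.1964 Y19.6588 F2160
G1 X66.4532 Y33.9685 F2160
G1 X95.9304 Y21.1471 F2160
G1 X73.4156 Y35.6398 F2160
G1 X56.1680 Y12.4675 F2160
G0 X37.3637 Y51.2949
M3 S655
G1 X44.6877 Y71.1340 F2160
G1 X65.8190 Y70.2992 F2160
G1 X71.5549 Y49.9441 F2160
G1 X53.9686 Y38.1988 F2160
G1 X37.3637 Y51.2949 F2160
G0 X59.4847 Y51.3660
M3 S655
G1 X51.7950 Y69.9306 F2160
G1 X33.2304 Y77.6203 F2160
G1 X14.6658 Y69.9306 F2160
G1 X6.9761 Y51.3660 F2160
G1 X14.6658 Y32.8014 F2160
G1 X33.2304 Y25.1117 F2160
G1 X51.7950 Y32.8014 F2160
G1 X59.4847 Y51.3660 F2160
G0 X31.3262 Y75.8383
M3 S655
G1 X28.1453 Y83.5176 F2160
G1 X20.4660 Y86.6985 F2160
G1 X12.7867 Y83.5176 F2160
G1 X9.6058 Y75.8383 F2160
G1 X12.7867 Y68.1590 F2160
G1 X20.4660 Y64.9781 F2160
G1 X28.1453 Y68.1590 F2160
G1 X31.3262 Y75.8383 F2160
M5
G0 X0.0000 Y0.0000

viewBox `0 0 112.2603 93.8829` with mm width/height → 1 unit = 1 mm. Flip: y_m = 93.8829 − y_svg.

**Shape 1** — `<path>` closed polygon, stroke `#ff0000` → score (S655, F2160). Machine vertices: (56.1680,12.4675) → (65.1964,19.6588) → (66.4532,33.9685) → (95.9304,21.1471) → (73.4156,35.6398) → (56.1680,12.4675). Closed: final G1 returns to the first vertex.

**Shape 2** — `<polygon>` regular polygon, stroke `#ff0000` → score (S655, F2160). Machine vertices: (37.3637,51.2949) → (44.6877,71.1340) → (65.8190,70.2992) → (71.5549,49.9441) → (53.9686,38.1988) → (37.3637,51.2949). Closed: final G1 returns to the first vertex.

**Shape 3** — `<circle>` circle, stroke `#ff0000` → score (S655, F2160). Machine vertices: (59.4847,51.3660) → (51.7950,69.9306) → (33.2304,77.6203) → (14.6658,69.9306) → (6.9761,51.3660) → (14.6658,32.8014) → (33.2304,25.1117) → (51.7950,32.8014) → (59.4847,51.3660). Closed: final G1 returns to the first vertex.

**Shape 4** — `<circle>` circle, stroke `#ff0000` → score (S655, F2160). Machine vertices: (31.3262,75.8383) → (28.1453,83.5176) → (20.4660,86.6985) → (12.7867,83.5176) → (9.6058,75.8383) → (12.7867,68.1590) → (20.4660,64.9781) → (28.1453,68.1590) → (31.3262,75.8383). Closed: final G1 returns to the first vertex.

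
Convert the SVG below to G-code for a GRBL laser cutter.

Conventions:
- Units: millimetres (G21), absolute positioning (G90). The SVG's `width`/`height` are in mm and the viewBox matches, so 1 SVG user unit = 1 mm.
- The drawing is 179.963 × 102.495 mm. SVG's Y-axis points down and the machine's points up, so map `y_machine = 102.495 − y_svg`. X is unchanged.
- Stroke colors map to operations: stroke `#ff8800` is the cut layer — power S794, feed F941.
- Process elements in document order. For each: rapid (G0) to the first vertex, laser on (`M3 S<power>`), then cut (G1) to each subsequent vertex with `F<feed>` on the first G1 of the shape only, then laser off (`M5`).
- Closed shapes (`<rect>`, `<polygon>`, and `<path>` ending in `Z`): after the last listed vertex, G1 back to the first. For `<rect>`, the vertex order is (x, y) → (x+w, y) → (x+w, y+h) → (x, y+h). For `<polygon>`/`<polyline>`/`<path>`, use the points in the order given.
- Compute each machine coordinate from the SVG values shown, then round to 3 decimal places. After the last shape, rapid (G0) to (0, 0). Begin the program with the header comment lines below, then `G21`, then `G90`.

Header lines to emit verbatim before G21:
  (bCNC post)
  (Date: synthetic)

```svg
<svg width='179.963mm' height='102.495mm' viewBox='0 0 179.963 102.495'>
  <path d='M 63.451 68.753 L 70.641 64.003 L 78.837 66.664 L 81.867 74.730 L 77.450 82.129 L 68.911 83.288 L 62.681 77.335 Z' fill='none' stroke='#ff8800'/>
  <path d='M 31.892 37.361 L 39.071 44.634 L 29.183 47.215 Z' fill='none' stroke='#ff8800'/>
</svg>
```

Since the viewBox matches the mm dimensions, user units are millimetres directly. The only transform is the Y-flip y_m = 102.495 − y_svg.

Shape 1 is a regular polygon drawn with `<path>`. Its stroke #ff8800 means cut at S794, F941. After flipping Y the toolpath is (63.451,33.742) → (70.641,38.492) → (78.837,35.831) → (81.867,27.765) → (77.450,20.366) → (68.911,19.207) → (62.681,25.160) → (63.451,33.742), returning to the start.

Shape 2 is a regular polygon drawn with `<path>`. Its stroke #ff8800 means cut at S794, F941. After flipping Y the toolpath is (31.892,65.134) → (39.071,57.861) → (29.183,55.280) → (31.892,65.134), returning to the start.

(bCNC post)
(Date: synthetic)
G21
G90
G0 X63.451 Y33.742
M3 S794
G1 X70.641 Y38.492 F941
G1 X78.837 Y35.831
G1 X81.867 Y27.765
G1 X77.450 Y20.366
G1 X68.911 Y19.207
G1 X62.681 Y25.160
G1 X63.451 Y33.742
M5
G0 X31.892 Y65.134
M3 S794
G1 X39.071 Y57.861 F941
G1 X29.183 Y55.280
G1 X31.892 Y65.134
M5
G0 X0.000 Y0.000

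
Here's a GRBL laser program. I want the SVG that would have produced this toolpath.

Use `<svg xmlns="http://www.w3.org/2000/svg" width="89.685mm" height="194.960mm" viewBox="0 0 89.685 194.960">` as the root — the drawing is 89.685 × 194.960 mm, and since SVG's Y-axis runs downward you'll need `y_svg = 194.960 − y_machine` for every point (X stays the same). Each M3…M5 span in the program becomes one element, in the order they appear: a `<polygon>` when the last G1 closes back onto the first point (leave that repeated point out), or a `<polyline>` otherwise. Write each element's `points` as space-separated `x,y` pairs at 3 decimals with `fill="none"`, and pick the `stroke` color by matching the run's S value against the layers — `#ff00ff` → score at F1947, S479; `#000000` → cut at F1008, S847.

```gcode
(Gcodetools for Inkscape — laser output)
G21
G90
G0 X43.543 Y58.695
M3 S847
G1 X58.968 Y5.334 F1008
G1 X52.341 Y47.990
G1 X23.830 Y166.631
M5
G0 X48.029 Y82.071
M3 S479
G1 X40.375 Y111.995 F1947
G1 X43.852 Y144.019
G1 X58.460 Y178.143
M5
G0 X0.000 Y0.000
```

<svg xmlns="http://www.w3.org/2000/svg" width="89.685mm" height="194.960mm" viewBox="0 0 89.685 194.960">
  <polyline points="43.543,136.265 58.968,189.626 52.341,146.970 23.830,28.329" fill="none" stroke="#000000"/>
  <polyline points="48.029,112.889 40.375,82.965 43.852,50.941 58.460,16.817" fill="none" stroke="#ff00ff"/>
</svg>

y_svg = 194.960 − y_m.

[1] S847→`#000000` (cut); open run; points: 43.543,136.265 58.968,189.626 52.341,146.970 23.830,28.329

[2] S479→`#ff00ff` (score); open run; points: 48.029,112.889 40.375,82.965 43.852,50.941 58.460,16.817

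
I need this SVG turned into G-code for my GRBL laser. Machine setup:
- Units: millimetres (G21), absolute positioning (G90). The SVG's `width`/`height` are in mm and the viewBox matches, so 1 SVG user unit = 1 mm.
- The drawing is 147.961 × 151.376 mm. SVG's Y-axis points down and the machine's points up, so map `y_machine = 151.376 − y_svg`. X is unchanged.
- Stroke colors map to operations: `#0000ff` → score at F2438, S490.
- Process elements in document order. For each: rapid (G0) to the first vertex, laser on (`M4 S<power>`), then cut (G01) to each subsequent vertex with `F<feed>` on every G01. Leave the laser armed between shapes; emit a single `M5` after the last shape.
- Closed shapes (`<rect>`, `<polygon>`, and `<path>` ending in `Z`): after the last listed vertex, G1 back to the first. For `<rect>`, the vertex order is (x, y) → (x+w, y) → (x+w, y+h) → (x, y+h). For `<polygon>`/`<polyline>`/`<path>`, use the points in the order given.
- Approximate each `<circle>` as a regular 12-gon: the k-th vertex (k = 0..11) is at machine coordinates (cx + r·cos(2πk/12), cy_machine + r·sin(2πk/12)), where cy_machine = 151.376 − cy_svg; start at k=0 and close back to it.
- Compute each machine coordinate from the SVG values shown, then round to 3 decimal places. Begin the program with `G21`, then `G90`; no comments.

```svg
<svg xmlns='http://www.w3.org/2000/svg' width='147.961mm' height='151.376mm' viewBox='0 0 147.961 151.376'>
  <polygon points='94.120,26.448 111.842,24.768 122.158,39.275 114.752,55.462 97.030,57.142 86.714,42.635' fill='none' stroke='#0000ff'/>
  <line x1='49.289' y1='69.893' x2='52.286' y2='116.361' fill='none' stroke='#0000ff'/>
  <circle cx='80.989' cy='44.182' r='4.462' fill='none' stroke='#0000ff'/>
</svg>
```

G21
G90
G0 X94.120 Y124.928
M4 S490
G01 X111.842 Y126.608 F2438
G01 X122.158 Y112.101 F2438
G01 X114.752 Y95.914 F2438
G01 X97.030 Y94.234 F2438
G01 X86.714 Y108.741 F2438
G01 X94.120 Y124.928 F2438
G0 X49.289 Y81.483
M4 S490
G01 X52.286 Y35.015 F2438
G0 X85.451 Y107.194
M4 S490
G01 X84.853 Y109.425 F2438
G01 X83.220 Y111.058 F2438
G01 X80.989 Y111.656 F2438
G01 X78.758 Y111.058 F2438
G01 X77.125 Y109.425 F2438
G01 X76.527 Y107.194 F2438
G01 X77.125 Y104.963 F2438
G01 X78.758 Y103.330 F2438
G01 X80.989 Y102.732 F2438
G01 X83.220 Y103.330 F2438
G01 X84.853 Y104.963 F2438
G01 X85.451 Y107.194 F2438
M5

1 u = 1 mm; y_m = 151.376 − y.

[1] `<polygon>` regular polygon, #0000ff→score S490 F2438: (94.120,124.928) → (111.842,126.608) → (122.158,112.101) → (114.752,95.914) → (97.030,94.234) → (86.714,108.741) → (94.120,124.928) (closed)

[2] `<line>` line segment, #0000ff→score S490 F2438: (49.289,81.483) → (52.286,35.015)

[3] `<circle>` circle, #0000ff→score S490 F2438: (85.451,107.194) → (84.853,109.425) → (83.220,111.058) → (80.989,111.656) → (78.758,111.058) → (77.125,109.425) → (76.527,107.194) → (77.125,104.963) → (78.758,103.330) → (80.989,102.732) → (83.220,103.330) → (84.853,104.963) → (85.451,107.194) (closed)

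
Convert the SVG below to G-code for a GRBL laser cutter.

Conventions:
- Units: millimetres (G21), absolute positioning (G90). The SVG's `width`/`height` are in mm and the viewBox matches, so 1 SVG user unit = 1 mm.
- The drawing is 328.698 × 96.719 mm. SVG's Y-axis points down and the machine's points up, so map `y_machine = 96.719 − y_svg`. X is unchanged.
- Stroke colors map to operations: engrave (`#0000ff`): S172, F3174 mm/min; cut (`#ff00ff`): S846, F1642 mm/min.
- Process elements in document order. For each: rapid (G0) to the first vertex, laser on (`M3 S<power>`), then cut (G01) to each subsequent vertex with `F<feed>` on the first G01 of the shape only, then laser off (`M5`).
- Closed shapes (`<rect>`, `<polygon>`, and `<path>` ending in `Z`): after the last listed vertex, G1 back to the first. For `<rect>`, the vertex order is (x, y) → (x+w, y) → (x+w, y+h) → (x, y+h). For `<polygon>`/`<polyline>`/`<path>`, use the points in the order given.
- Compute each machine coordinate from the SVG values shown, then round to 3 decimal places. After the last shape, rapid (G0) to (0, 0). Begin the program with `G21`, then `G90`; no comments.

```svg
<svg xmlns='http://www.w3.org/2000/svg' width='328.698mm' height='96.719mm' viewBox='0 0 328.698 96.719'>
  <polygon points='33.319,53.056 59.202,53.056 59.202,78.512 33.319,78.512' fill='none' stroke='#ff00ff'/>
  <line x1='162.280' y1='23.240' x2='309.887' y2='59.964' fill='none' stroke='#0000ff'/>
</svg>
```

G21
G90
G0 X33.319 Y43.663
M3 S846
G01 X59.202 Y43.663 F1642
G01 X59.202 Y18.207
G01 X33.319 Y18.207
G01 X33.319 Y43.663
M5
G0 X162.280 Y73.479
M3 S172
G01 X309.887 Y36.755 F3174
M5
G0 X0.000 Y0.000

Since the viewBox matches the mm dimensions, user units are millimetres directly. The only transform is the Y-flip y_m = 96.719 − y_svg.

Shape 1 is a rectangle drawn with `<polygon>`. Its stroke #ff00ff means cut at S846, F1642. After flipping Y the toolpath is (33.319,43.663) → (59.202,43.663) → (59.202,18.207) → (33.319,18.207) → (33.319,43.663), returning to the start.

Shape 2 is a line segment drawn with `<line>`. Its stroke #0000ff means engrave at S172, F3174. After flipping Y the toolpath is (162.280,73.479) → (309.887,36.755).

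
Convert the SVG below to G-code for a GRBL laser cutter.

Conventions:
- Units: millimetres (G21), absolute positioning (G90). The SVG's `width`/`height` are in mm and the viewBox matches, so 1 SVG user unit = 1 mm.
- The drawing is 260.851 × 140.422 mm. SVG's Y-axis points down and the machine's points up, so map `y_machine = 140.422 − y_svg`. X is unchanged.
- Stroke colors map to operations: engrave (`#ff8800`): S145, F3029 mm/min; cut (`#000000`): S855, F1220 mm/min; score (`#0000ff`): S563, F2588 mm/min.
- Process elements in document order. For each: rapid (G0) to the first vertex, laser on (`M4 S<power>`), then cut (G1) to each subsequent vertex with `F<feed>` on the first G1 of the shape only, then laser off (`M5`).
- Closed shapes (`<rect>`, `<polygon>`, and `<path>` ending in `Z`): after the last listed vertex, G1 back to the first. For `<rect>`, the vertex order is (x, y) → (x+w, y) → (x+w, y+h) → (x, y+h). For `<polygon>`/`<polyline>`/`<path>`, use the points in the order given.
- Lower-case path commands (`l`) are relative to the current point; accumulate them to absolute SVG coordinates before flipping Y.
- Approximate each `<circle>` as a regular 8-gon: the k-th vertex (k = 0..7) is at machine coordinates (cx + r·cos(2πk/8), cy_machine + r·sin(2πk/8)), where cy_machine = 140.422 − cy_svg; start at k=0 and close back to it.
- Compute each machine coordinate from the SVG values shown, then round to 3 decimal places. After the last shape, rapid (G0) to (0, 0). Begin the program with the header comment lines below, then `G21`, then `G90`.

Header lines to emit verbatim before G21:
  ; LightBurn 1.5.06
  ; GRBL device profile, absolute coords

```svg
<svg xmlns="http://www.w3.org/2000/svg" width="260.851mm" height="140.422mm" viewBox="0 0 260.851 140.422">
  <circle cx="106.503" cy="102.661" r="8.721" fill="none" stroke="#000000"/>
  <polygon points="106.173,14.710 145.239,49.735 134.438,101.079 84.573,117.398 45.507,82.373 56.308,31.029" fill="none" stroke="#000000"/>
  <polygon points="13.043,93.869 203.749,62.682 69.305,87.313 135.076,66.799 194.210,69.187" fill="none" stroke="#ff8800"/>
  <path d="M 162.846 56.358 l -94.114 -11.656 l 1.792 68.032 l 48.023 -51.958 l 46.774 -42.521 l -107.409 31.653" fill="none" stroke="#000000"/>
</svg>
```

viewBox `0 0 260.851 140.422` with mm width/height → 1 unit = 1 mm. Flip: y_m = 140.422 − y_svg.

**Shape 1** — `<circle>` circle, stroke `#000000` → cut (S855, F1220). Machine vertices: (115.224,37.761) → (112.670,43.928) → (106.503,46.482) → (100.336,43.928) → (97.782,37.761) → (100.336,31.594) → (106.503,29.040) → (112.670,31.594) → (115.224,37.761). Closed: final G1 returns to the first vertex.

**Shape 2** — `<polygon>` regular polygon, stroke `#000000` → cut (S855, F1220). Machine vertices: (106.173,125.712) → (145.239,90.687) → (134.438,39.343) → (84.573,23.024) → (45.507,58.049) → (56.308,109.393) → (106.173,125.712). Closed: final G1 returns to the first vertex.

**Shape 3** — `<polygon>` closed polygon, stroke `#ff8800` → engrave (S145, F3029). Machine vertices: (13.043,46.553) → (203.749,77.740) → (69.305,53.109) → (135.076,73.623) → (194.210,71.235) → (13.043,46.553). Closed: final G1 returns to the first vertex.

**Shape 4** — `<path>` open polyline, stroke `#000000` → cut (S855, F1220). Machine vertices: (162.846,84.064) → (68.732,95.720) → (70.524,27.688) → (118.547,79.646) → (165.321,122.167) → (57.912,90.514). Open path.

; LightBurn 1.5.06
; GRBL device profile, absolute coords
G21
G90
G0 X115.224 Y37.761
M4 S855
G1 X112.670 Y43.928 F1220
G1 X106.503 Y46.482
G1 X100.336 Y43.928
G1 X97.782 Y37.761
G1 X100.336 Y31.594
G1 X106.503 Y29.040
G1 X112.670 Y31.594
G1 X115.224 Y37.761
M5
G0 X106.173 Y125.712
M4 S855
G1 X145.239 Y90.687 F1220
G1 X134.438 Y39.343
G1 X84.573 Y23.024
G1 X45.507 Y58.049
G1 X56.308 Y109.393
G1 X106.173 Y125.712
M5
G0 X13.043 Y46.553
M4 S145
G1 X203.749 Y77.740 F3029
G1 X69.305 Y53.109
G1 X135.076 Y73.623
G1 X194.210 Y71.235
G1 X13.043 Y46.553
M5
G0 X162.846 Y84.064
M4 S855
G1 X68.732 Y95.720 F1220
G1 X70.524 Y27.688
G1 X118.547 Y79.646
G1 X165.321 Y122.167
G1 X57.912 Y90.514
M5
G0 X0.000 Y0.000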